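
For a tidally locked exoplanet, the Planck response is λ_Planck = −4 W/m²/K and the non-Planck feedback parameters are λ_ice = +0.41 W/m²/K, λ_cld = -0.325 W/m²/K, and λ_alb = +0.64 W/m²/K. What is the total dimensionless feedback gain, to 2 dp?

0.18

Convert to gains: g_ice = 0.41/4 = 0.1025; g_cld = -0.325/4 = -0.08125; g_alb = 0.64/4 = 0.16.
Total gain g = 0.18125.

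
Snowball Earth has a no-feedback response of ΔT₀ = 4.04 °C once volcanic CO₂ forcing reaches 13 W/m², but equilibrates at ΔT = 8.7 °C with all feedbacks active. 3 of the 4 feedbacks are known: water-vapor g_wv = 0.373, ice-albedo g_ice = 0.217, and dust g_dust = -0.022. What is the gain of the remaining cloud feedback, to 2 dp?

-0.03

Amplification A = ΔT/ΔT₀ = 8.7/4.04 = 2.153.
Total gain g = 1 − 1/A = 1 − 1/2.153 = 0.5355.
Known gains sum to 0.373 + 0.217 − 0.022 = 0.568.
g_cld = 0.5355 − 0.568 = -0.03.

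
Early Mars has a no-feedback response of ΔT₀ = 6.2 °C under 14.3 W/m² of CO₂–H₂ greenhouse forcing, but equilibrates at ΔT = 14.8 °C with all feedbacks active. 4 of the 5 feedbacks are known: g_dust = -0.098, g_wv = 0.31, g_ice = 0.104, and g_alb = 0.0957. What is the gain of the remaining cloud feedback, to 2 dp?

0.17

Amplification A = ΔT/ΔT₀ = 14.8/6.2 = 2.387.
Total gain g = 1 − 1/A = 1 − 1/2.387 = 0.5811.
Known gains sum to -0.098 + 0.31 + 0.104 + 0.0957 = 0.4117.
g_cld = 0.5811 − 0.4117 = 0.17.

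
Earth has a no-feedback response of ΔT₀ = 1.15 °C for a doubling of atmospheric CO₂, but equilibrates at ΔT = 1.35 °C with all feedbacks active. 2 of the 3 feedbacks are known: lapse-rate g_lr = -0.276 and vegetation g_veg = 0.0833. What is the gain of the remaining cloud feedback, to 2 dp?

0.34

Amplification A = ΔT/ΔT₀ = 1.35/1.15 = 1.174.
Total gain g = 1 − 1/A = 1 − 1/1.174 = 0.1482.
Known gains sum to -0.276 + 0.0833 = -0.1927.
g_cld = 0.1482 + 0.1927 = 0.34.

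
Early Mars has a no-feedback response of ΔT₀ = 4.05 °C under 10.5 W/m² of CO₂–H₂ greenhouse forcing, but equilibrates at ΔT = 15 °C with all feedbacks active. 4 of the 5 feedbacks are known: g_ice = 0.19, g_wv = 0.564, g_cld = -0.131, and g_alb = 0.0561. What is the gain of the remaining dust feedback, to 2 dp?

0.05

Amplification A = ΔT/ΔT₀ = 15/4.05 = 3.704.
Total gain g = 1 − 1/A = 1 − 1/3.704 = 0.73.
Known gains sum to 0.19 + 0.564 − 0.131 + 0.0561 = 0.6791.
g_dust = 0.73 − 0.6791 = 0.05.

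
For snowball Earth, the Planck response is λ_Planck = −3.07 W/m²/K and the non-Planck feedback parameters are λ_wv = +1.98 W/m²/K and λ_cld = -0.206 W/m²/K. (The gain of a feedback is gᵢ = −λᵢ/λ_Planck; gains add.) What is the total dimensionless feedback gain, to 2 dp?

0.58

Convert to gains: g_wv = 1.98/3.07 = 0.645; g_cld = -0.206/3.07 = -0.0671.
Total gain g = 0.5779.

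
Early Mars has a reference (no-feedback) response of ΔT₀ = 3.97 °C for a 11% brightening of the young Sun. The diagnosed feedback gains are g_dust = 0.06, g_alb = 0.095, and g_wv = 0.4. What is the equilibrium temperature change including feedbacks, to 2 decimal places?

8.92 °C

Total gain g = 0.06 + 0.095 + 0.4 = 0.555.
Amplification A = 1/(1 − 0.555) = 2.247.
ΔT = 3.97 × 2.247 = 8.92 °C.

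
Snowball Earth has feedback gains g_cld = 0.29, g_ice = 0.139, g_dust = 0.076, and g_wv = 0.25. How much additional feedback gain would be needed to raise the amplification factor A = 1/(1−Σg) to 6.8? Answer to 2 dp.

0.10

Current total gain = 0.755.
Target gain for A = 6.8: g* = 1 − 1/6.8 = 0.8529.
Additional gain needed = 0.8529 − 0.755 = 0.10.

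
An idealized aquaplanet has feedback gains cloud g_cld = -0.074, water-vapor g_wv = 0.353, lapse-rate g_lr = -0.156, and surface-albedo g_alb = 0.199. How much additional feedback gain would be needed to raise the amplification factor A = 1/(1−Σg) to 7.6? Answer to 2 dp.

Current total gain = 0.322.
Target gain for A = 7.6: g* = 1 − 1/7.6 = 0.8684.
Additional gain needed = 0.8684 − 0.322 = 0.55.

0.55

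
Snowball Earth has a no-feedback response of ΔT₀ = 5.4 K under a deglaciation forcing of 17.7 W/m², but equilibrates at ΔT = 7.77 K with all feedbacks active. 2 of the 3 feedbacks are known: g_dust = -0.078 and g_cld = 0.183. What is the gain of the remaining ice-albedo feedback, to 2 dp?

0.20

Amplification A = ΔT/ΔT₀ = 7.77/5.4 = 1.439.
Total gain g = 1 − 1/A = 1 − 1/1.439 = 0.3051.
Known gains sum to -0.078 + 0.183 = 0.105.
g_ice = 0.3051 − 0.105 = 0.20.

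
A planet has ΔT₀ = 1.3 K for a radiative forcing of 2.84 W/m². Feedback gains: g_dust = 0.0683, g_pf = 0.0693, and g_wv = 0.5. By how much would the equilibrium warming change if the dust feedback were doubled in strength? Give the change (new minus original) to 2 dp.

Original: g = 0.6376, ΔT = 1.3/(1−0.6376) = 3.5872 K.
With doubled dust: g' = 0.7059, ΔT' = 1.3/(1−0.7059) = 4.4203 K.
Change = 4.4203 − 3.5872 = 0.83 K.

0.83 K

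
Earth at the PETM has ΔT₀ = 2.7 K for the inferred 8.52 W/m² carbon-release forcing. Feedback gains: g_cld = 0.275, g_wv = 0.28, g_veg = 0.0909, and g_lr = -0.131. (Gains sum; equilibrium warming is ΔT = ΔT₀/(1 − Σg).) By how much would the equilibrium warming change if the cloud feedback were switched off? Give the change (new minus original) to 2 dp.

Original: g = 0.5149, ΔT = 2.7/(1−0.5149) = 5.5659 K.
Without cloud: g' = 0.2399, ΔT' = 2.7/(1−0.2399) = 3.5522 K.
Change = 3.5522 − 5.5659 = -2.01 K.

-2.01 K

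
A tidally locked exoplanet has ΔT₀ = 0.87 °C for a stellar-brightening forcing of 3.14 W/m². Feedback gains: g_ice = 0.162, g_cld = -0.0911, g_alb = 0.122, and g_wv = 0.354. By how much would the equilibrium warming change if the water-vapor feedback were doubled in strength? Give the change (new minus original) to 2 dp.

Original: g = 0.5469, ΔT = 0.87/(1−0.5469) = 1.9201 °C.
With doubled water-vapor: g' = 0.9009, ΔT' = 0.87/(1−0.9009) = 8.7790 °C.
Change = 8.7790 − 1.9201 = 6.86 °C.

6.86 °C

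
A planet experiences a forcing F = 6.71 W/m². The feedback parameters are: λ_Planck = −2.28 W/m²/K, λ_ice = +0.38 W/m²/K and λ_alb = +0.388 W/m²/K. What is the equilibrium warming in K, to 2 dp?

4.44 K

Net feedback parameter λ = (−2.28) + (+0.38) + (+0.388) = -1.512 W/m²/K.
ΔT = −F/λ = −6.71/(-1.512) = 4.44 K.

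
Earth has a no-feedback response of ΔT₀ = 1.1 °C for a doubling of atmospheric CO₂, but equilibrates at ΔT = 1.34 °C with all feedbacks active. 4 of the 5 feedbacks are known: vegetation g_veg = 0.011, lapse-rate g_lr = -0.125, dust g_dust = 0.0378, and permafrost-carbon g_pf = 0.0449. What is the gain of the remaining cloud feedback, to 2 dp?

Amplification A = ΔT/ΔT₀ = 1.34/1.1 = 1.218.
Total gain g = 1 − 1/A = 1 − 1/1.218 = 0.179.
Known gains sum to 0.011 − 0.125 + 0.0378 + 0.0449 = -0.0313.
g_cld = 0.179 + 0.0313 = 0.21.

0.21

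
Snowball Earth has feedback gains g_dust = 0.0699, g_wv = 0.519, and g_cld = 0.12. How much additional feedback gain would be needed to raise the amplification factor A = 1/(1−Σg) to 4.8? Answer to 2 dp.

Current total gain = 0.7089.
Target gain for A = 4.8: g* = 1 − 1/4.8 = 0.7917.
Additional gain needed = 0.7917 − 0.7089 = 0.08.

0.08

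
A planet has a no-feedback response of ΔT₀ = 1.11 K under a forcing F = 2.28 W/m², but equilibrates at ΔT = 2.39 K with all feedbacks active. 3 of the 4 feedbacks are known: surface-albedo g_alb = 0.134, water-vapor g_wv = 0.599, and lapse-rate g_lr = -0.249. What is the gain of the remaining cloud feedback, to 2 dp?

Amplification A = ΔT/ΔT₀ = 2.39/1.11 = 2.153.
Total gain g = 1 − 1/A = 1 − 1/2.153 = 0.5355.
Known gains sum to 0.134 + 0.599 − 0.249 = 0.484.
g_cld = 0.5355 − 0.484 = 0.05.

0.05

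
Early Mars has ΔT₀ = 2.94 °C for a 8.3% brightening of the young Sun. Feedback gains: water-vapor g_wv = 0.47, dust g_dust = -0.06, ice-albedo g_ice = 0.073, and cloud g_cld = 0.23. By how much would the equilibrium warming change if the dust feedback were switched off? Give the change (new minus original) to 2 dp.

2.71 °C

Original: g = 0.713, ΔT = 2.94/(1−0.713) = 10.2439 °C.
Without dust: g' = 0.773, ΔT' = 2.94/(1−0.773) = 12.9515 °C.
Change = 12.9515 − 10.2439 = 2.71 °C.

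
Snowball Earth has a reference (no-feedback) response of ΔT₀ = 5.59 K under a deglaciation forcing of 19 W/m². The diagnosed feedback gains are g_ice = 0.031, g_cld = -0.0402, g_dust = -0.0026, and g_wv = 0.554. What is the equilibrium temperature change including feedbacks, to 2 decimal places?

Total gain g = 0.031 − 0.0402 − 0.0026 + 0.554 = 0.5422.
Amplification A = 1/(1 − 0.5422) = 2.184.
ΔT = 5.59 × 2.184 = 12.21 K.

12.21 K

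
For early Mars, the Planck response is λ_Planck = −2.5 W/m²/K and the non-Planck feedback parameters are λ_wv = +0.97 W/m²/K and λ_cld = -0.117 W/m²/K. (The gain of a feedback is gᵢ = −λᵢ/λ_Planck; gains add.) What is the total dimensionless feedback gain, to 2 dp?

Convert to gains: g_wv = 0.97/2.5 = 0.388; g_cld = -0.117/2.5 = -0.0468.
Total gain g = 0.3412.

0.34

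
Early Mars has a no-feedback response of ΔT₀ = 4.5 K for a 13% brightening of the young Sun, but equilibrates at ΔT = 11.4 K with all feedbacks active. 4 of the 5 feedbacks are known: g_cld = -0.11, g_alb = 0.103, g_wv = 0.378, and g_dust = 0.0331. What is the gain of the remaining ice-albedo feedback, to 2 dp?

0.20

Amplification A = ΔT/ΔT₀ = 11.4/4.5 = 2.533.
Total gain g = 1 − 1/A = 1 − 1/2.533 = 0.6052.
Known gains sum to -0.11 + 0.103 + 0.378 + 0.0331 = 0.4041.
g_ice = 0.6052 − 0.4041 = 0.20.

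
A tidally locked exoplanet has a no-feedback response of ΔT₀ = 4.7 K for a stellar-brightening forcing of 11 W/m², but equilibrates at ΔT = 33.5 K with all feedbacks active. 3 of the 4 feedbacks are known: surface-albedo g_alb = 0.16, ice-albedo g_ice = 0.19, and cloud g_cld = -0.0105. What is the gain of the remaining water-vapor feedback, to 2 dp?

0.52

Amplification A = ΔT/ΔT₀ = 33.5/4.7 = 7.128.
Total gain g = 1 − 1/A = 1 − 1/7.128 = 0.8597.
Known gains sum to 0.16 + 0.19 − 0.0105 = 0.3395.
g_wv = 0.8597 − 0.3395 = 0.52.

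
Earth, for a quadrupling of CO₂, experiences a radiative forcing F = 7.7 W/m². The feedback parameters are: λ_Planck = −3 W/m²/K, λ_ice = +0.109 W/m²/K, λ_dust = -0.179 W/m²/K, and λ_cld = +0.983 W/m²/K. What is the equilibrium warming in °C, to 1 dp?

3.7 °C

Net feedback parameter λ = (−3) + (+0.109) + (-0.179) + (+0.983) = -2.087 W/m²/K.
ΔT = −F/λ = −7.7/(-2.087) = 3.7 °C.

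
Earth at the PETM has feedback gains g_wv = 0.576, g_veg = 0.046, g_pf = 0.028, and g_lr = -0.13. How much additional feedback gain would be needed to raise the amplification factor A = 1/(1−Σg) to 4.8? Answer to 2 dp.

Current total gain = 0.52.
Target gain for A = 4.8: g* = 1 − 1/4.8 = 0.7917.
Additional gain needed = 0.7917 − 0.52 = 0.27.

0.27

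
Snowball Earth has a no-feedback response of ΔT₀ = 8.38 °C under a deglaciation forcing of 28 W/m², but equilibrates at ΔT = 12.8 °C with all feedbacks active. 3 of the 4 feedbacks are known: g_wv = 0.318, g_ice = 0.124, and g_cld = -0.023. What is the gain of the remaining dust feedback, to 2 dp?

Amplification A = ΔT/ΔT₀ = 12.8/8.38 = 1.527.
Total gain g = 1 − 1/A = 1 − 1/1.527 = 0.3451.
Known gains sum to 0.318 + 0.124 − 0.023 = 0.419.
g_dust = 0.3451 − 0.419 = -0.07.

-0.07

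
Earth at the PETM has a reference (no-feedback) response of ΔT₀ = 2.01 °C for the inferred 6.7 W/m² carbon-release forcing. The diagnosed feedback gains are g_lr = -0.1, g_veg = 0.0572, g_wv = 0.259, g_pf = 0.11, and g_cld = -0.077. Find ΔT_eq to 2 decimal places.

2.68 °C

Total gain g = -0.1 + 0.0572 + 0.259 + 0.11 − 0.077 = 0.2492.
Amplification A = 1/(1 − 0.2492) = 1.332.
ΔT = 2.01 × 1.332 = 2.68 °C.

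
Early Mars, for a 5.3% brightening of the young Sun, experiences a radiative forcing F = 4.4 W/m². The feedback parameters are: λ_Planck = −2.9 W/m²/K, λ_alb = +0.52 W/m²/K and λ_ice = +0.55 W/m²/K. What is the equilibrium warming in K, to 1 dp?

2.4 K

Net feedback parameter λ = (−2.9) + (+0.52) + (+0.55) = -1.83 W/m²/K.
ΔT = −F/λ = −4.4/(-1.83) = 2.4 K.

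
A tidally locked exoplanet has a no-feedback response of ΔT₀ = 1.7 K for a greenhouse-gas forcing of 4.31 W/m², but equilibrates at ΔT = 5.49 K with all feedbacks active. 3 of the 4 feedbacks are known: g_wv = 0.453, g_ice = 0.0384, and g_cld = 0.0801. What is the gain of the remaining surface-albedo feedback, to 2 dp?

0.12

Amplification A = ΔT/ΔT₀ = 5.49/1.7 = 3.229.
Total gain g = 1 − 1/A = 1 − 1/3.229 = 0.6903.
Known gains sum to 0.453 + 0.0384 + 0.0801 = 0.5715.
g_alb = 0.6903 − 0.5715 = 0.12.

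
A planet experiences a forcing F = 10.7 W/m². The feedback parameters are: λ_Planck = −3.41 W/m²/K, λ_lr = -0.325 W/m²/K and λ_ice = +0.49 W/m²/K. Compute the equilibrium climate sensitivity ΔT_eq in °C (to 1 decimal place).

3.3 °C

Net feedback parameter λ = (−3.41) + (-0.325) + (+0.49) = -3.245 W/m²/K.
ΔT = −F/λ = −10.7/(-3.245) = 3.3 °C.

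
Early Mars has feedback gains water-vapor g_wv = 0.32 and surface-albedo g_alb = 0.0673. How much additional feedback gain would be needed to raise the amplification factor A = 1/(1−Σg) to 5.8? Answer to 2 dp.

Current total gain = 0.3873.
Target gain for A = 5.8: g* = 1 − 1/5.8 = 0.8276.
Additional gain needed = 0.8276 − 0.3873 = 0.44.

0.44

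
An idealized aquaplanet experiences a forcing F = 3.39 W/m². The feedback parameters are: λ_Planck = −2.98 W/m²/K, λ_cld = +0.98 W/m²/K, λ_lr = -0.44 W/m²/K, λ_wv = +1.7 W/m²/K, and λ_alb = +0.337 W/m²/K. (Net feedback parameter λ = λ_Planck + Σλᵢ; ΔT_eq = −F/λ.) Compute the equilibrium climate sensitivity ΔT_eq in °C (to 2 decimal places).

Net feedback parameter λ = (−2.98) + (+0.98) + (-0.44) + (+1.7) + (+0.337) = -0.403 W/m²/K.
ΔT = −F/λ = −3.39/(-0.403) = 8.41 °C.

8.41 °C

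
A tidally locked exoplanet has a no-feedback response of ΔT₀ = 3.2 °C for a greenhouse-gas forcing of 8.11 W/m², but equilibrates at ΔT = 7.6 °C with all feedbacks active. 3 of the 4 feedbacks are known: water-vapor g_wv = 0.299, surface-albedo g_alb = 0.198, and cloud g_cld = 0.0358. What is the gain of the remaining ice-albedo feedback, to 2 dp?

0.05

Amplification A = ΔT/ΔT₀ = 7.6/3.2 = 2.375.
Total gain g = 1 − 1/A = 1 − 1/2.375 = 0.5789.
Known gains sum to 0.299 + 0.198 + 0.0358 = 0.5328.
g_ice = 0.5789 − 0.5328 = 0.05.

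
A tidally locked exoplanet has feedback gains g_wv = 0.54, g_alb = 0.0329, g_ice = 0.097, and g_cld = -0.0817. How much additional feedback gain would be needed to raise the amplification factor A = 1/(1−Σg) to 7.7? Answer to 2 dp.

0.28

Current total gain = 0.5882.
Target gain for A = 7.7: g* = 1 − 1/7.7 = 0.8701.
Additional gain needed = 0.8701 − 0.5882 = 0.28.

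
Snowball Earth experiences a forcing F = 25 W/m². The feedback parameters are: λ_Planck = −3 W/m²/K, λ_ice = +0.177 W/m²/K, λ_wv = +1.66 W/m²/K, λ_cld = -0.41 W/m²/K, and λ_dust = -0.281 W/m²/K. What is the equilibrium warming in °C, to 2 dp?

13.48 °C

Net feedback parameter λ = (−3) + (+0.177) + (+1.66) + (-0.41) + (-0.281) = -1.854 W/m²/K.
ΔT = −F/λ = −25/(-1.854) = 13.48 °C.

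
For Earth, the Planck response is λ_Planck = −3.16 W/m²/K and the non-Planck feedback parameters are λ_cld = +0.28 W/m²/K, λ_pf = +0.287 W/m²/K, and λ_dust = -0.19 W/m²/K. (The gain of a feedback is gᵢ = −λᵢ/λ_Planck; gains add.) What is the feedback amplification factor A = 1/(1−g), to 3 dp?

1.135

Convert to gains: g_cld = 0.28/3.16 = 0.08861; g_pf = 0.287/3.16 = 0.09082; g_dust = -0.19/3.16 = -0.06013.
Total gain g = 0.1193.
A = 1/(1 − 0.1193) = 1.135.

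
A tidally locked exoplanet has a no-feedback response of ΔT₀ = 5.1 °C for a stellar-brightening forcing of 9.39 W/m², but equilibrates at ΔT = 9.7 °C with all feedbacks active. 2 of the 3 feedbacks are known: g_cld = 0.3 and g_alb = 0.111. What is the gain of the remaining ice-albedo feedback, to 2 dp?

Amplification A = ΔT/ΔT₀ = 9.7/5.1 = 1.902.
Total gain g = 1 − 1/A = 1 − 1/1.902 = 0.4742.
Known gains sum to 0.3 + 0.111 = 0.411.
g_ice = 0.4742 − 0.411 = 0.06.

0.06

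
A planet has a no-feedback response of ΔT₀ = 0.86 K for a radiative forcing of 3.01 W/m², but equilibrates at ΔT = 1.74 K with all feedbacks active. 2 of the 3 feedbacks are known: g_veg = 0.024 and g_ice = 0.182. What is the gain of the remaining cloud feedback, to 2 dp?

0.30

Amplification A = ΔT/ΔT₀ = 1.74/0.86 = 2.023.
Total gain g = 1 − 1/A = 1 − 1/2.023 = 0.5057.
Known gains sum to 0.024 + 0.182 = 0.206.
g_cld = 0.5057 − 0.206 = 0.30.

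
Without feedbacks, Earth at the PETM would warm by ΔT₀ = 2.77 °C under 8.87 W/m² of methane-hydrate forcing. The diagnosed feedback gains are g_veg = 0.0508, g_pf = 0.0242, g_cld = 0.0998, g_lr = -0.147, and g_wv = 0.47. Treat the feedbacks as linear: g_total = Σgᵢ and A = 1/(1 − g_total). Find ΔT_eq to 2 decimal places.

5.52 °C

Total gain g = 0.0508 + 0.0242 + 0.0998 − 0.147 + 0.47 = 0.4978.
Amplification A = 1/(1 − 0.4978) = 1.991.
ΔT = 2.77 × 1.991 = 5.52 °C.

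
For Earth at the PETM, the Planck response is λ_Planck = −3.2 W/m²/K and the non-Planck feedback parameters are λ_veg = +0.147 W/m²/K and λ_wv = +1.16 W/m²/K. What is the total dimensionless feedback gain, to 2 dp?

0.41

Convert to gains: g_veg = 0.147/3.2 = 0.04594; g_wv = 1.16/3.2 = 0.3625.
Total gain g = 0.40844.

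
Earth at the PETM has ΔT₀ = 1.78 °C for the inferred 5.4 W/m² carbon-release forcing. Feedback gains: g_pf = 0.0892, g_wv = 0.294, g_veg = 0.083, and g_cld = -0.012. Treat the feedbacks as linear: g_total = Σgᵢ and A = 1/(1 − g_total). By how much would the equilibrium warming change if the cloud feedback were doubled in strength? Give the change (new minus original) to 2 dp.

-0.07 °C

Original: g = 0.4542, ΔT = 1.78/(1−0.4542) = 3.2613 °C.
With doubled cloud: g' = 0.4422, ΔT' = 1.78/(1−0.4422) = 3.1911 °C.
Change = 3.1911 − 3.2613 = -0.07 °C.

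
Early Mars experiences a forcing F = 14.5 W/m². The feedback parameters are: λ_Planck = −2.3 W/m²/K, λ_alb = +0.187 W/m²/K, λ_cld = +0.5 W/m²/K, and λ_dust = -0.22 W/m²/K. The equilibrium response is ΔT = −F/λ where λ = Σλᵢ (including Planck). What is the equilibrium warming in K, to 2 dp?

7.91 K

Net feedback parameter λ = (−2.3) + (+0.187) + (+0.5) + (-0.22) = -1.833 W/m²/K.
ΔT = −F/λ = −14.5/(-1.833) = 7.91 K.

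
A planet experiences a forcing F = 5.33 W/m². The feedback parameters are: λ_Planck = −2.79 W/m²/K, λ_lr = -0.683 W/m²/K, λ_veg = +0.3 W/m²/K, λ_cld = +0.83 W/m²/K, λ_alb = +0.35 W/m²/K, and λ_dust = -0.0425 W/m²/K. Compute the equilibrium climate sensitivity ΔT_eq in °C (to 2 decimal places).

Net feedback parameter λ = (−2.79) + (-0.683) + (+0.3) + (+0.83) + (+0.35) + (-0.0425) = -2.0355 W/m²/K.
ΔT = −F/λ = −5.33/(-2.0355) = 2.62 °C.

2.62 °C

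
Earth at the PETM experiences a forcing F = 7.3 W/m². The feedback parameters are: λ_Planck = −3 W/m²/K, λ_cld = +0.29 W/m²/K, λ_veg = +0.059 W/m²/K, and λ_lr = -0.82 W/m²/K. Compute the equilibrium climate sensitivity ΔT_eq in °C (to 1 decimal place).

2.1 °C

Net feedback parameter λ = (−3) + (+0.29) + (+0.059) + (-0.82) = -3.471 W/m²/K.
ΔT = −F/λ = −7.3/(-3.471) = 2.1 °C.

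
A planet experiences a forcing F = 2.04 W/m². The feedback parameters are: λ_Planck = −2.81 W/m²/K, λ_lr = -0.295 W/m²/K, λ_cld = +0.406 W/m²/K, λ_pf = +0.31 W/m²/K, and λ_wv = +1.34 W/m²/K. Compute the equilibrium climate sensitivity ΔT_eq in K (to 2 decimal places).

1.94 K

Net feedback parameter λ = (−2.81) + (-0.295) + (+0.406) + (+0.31) + (+1.34) = -1.049 W/m²/K.
ΔT = −F/λ = −2.04/(-1.049) = 1.94 K.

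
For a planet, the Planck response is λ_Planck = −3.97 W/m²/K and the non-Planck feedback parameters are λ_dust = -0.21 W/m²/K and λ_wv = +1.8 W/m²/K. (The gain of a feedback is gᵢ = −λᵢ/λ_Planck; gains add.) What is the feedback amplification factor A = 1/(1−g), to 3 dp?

1.668

Convert to gains: g_dust = -0.21/3.97 = -0.0529; g_wv = 1.8/3.97 = 0.4534.
Total gain g = 0.4005.
A = 1/(1 − 0.4005) = 1.668.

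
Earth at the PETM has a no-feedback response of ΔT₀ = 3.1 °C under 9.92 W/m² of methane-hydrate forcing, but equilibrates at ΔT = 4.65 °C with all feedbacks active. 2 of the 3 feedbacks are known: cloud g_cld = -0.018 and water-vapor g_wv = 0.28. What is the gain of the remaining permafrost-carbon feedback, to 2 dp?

0.07

Amplification A = ΔT/ΔT₀ = 4.65/3.1 = 1.5.
Total gain g = 1 − 1/A = 1 − 1/1.5 = 0.3333.
Known gains sum to -0.018 + 0.28 = 0.262.
g_pf = 0.3333 − 0.262 = 0.07.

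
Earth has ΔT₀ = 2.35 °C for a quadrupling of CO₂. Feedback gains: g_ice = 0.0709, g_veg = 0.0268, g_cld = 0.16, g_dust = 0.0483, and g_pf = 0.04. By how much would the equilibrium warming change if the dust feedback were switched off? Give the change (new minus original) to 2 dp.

-0.25 °C

Original: g = 0.346, ΔT = 2.35/(1−0.346) = 3.5933 °C.
Without dust: g' = 0.2977, ΔT' = 2.35/(1−0.2977) = 3.3461 °C.
Change = 3.3461 − 3.5933 = -0.25 °C.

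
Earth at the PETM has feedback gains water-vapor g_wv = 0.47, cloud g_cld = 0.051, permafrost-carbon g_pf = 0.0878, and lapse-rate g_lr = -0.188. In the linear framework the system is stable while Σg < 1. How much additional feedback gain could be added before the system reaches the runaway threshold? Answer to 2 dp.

Current total gain = 0.47 + 0.051 + 0.0878 − 0.188 = 0.4208.
Margin to runaway = 1 − 0.4208 = 0.58.

0.58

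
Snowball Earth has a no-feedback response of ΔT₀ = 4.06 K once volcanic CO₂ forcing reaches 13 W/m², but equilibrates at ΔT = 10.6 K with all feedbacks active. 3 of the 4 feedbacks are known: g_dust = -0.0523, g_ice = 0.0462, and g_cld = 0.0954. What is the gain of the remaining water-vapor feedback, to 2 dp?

Amplification A = ΔT/ΔT₀ = 10.6/4.06 = 2.611.
Total gain g = 1 − 1/A = 1 − 1/2.611 = 0.617.
Known gains sum to -0.0523 + 0.0462 + 0.0954 = 0.0893.
g_wv = 0.617 − 0.0893 = 0.53.

0.53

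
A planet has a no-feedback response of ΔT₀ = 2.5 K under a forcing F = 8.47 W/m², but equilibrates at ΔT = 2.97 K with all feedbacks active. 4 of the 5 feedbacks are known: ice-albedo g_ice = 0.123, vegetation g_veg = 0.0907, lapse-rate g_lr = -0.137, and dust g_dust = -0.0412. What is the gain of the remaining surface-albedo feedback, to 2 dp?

0.12

Amplification A = ΔT/ΔT₀ = 2.97/2.5 = 1.188.
Total gain g = 1 − 1/A = 1 − 1/1.188 = 0.1582.
Known gains sum to 0.123 + 0.0907 − 0.137 − 0.0412 = 0.0355.
g_alb = 0.1582 − 0.0355 = 0.12.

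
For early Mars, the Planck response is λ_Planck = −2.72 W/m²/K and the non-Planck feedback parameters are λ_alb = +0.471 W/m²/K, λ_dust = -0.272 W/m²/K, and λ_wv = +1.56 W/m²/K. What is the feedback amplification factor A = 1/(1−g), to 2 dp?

2.83

Convert to gains: g_alb = 0.471/2.72 = 0.1732; g_dust = -0.272/2.72 = -0.1; g_wv = 1.56/2.72 = 0.5735.
Total gain g = 0.6467.
A = 1/(1 − 0.6467) = 2.83.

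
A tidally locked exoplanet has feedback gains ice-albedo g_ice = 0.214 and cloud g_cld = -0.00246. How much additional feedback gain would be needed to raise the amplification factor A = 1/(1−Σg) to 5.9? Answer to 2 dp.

Current total gain = 0.21154.
Target gain for A = 5.9: g* = 1 − 1/5.9 = 0.8305.
Additional gain needed = 0.8305 − 0.21154 = 0.62.

0.62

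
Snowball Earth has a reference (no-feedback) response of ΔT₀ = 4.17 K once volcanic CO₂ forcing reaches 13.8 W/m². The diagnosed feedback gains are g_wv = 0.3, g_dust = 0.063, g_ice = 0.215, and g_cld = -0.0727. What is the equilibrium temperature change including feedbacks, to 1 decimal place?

8.4 K

Total gain g = 0.3 + 0.063 + 0.215 − 0.0727 = 0.5053.
Amplification A = 1/(1 − 0.5053) = 2.021.
ΔT = 4.17 × 2.021 = 8.4 K.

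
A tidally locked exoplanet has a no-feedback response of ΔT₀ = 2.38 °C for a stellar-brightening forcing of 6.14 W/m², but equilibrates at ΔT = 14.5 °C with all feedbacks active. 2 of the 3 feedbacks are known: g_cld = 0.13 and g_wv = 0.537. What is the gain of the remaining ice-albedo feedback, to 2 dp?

Amplification A = ΔT/ΔT₀ = 14.5/2.38 = 6.092.
Total gain g = 1 − 1/A = 1 − 1/6.092 = 0.8359.
Known gains sum to 0.13 + 0.537 = 0.667.
g_ice = 0.8359 − 0.667 = 0.17.

0.17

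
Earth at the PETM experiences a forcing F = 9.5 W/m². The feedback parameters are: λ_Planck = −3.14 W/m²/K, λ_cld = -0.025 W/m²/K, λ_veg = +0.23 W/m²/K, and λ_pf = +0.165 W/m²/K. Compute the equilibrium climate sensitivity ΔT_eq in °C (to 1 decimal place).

3.4 °C

Net feedback parameter λ = (−3.14) + (-0.025) + (+0.23) + (+0.165) = -2.77 W/m²/K.
ΔT = −F/λ = −9.5/(-2.77) = 3.4 °C.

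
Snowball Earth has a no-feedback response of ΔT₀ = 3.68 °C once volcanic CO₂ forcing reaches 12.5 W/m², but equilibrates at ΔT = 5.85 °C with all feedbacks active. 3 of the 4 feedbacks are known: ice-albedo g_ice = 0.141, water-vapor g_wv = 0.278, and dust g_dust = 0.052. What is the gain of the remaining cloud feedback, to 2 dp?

Amplification A = ΔT/ΔT₀ = 5.85/3.68 = 1.59.
Total gain g = 1 − 1/A = 1 − 1/1.59 = 0.3711.
Known gains sum to 0.141 + 0.278 + 0.052 = 0.471.
g_cld = 0.3711 − 0.471 = -0.10.

-0.10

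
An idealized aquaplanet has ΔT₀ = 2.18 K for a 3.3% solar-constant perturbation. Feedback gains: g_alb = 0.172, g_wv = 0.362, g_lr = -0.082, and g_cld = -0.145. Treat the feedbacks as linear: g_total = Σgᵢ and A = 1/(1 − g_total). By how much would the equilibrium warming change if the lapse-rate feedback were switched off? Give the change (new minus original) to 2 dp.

Original: g = 0.307, ΔT = 2.18/(1−0.307) = 3.1457 K.
Without lapse-rate: g' = 0.389, ΔT' = 2.18/(1−0.389) = 3.5679 K.
Change = 3.5679 − 3.1457 = 0.42 K.

0.42 K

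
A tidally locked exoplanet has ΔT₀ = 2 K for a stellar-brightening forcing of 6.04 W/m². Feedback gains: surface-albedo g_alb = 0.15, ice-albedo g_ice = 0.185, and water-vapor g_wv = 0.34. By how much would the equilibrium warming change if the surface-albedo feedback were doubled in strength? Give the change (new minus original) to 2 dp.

Original: g = 0.675, ΔT = 2/(1−0.675) = 6.1538 K.
With doubled surface-albedo: g' = 0.825, ΔT' = 2/(1−0.825) = 11.4286 K.
Change = 11.4286 − 6.1538 = 5.27 K.

5.27 K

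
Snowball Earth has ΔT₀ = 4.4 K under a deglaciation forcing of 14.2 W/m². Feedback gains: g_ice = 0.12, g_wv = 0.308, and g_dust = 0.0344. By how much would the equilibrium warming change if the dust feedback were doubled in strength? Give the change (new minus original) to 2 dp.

Original: g = 0.4624, ΔT = 4.4/(1−0.4624) = 8.1845 K.
With doubled dust: g' = 0.4968, ΔT' = 4.4/(1−0.4968) = 8.7440 K.
Change = 8.7440 − 8.1845 = 0.56 K.

0.56 K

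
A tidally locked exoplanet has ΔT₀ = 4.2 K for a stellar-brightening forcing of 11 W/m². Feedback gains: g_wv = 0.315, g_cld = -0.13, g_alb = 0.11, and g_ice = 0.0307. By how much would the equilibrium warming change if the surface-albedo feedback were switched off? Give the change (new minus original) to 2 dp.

Original: g = 0.3257, ΔT = 4.2/(1−0.3257) = 6.2287 K.
Without surface-albedo: g' = 0.2157, ΔT' = 4.2/(1−0.2157) = 5.3551 K.
Change = 5.3551 − 6.2287 = -0.87 K.

-0.87 K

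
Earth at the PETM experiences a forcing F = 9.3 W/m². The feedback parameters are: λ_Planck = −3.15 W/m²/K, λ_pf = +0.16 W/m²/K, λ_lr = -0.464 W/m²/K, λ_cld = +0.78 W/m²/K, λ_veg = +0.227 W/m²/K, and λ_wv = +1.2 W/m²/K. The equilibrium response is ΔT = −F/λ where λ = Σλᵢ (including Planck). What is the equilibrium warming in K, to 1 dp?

Net feedback parameter λ = (−3.15) + (+0.16) + (-0.464) + (+0.78) + (+0.227) + (+1.2) = -1.247 W/m²/K.
ΔT = −F/λ = −9.3/(-1.247) = 7.5 K.

7.5 K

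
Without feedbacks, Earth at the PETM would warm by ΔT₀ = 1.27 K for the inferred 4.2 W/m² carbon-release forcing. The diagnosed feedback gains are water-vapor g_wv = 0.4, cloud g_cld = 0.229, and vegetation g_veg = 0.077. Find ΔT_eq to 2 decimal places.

Total gain g = 0.4 + 0.229 + 0.077 = 0.706.
Amplification A = 1/(1 − 0.706) = 3.401.
ΔT = 1.27 × 3.401 = 4.32 K.

4.32 K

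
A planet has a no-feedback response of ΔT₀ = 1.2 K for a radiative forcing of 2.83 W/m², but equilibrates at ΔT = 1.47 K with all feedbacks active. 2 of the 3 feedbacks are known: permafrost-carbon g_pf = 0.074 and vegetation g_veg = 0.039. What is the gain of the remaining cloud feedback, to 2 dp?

Amplification A = ΔT/ΔT₀ = 1.47/1.2 = 1.225.
Total gain g = 1 − 1/A = 1 − 1/1.225 = 0.1837.
Known gains sum to 0.074 + 0.039 = 0.113.
g_cld = 0.1837 − 0.113 = 0.07.

0.07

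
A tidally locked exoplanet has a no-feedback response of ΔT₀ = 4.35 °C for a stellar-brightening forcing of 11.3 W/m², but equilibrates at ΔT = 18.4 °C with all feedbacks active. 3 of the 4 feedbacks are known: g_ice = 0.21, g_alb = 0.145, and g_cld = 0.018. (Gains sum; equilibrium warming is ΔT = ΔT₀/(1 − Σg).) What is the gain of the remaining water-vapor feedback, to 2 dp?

Amplification A = ΔT/ΔT₀ = 18.4/4.35 = 4.23.
Total gain g = 1 − 1/A = 1 − 1/4.23 = 0.7636.
Known gains sum to 0.21 + 0.145 + 0.018 = 0.373.
g_wv = 0.7636 − 0.373 = 0.39.

0.39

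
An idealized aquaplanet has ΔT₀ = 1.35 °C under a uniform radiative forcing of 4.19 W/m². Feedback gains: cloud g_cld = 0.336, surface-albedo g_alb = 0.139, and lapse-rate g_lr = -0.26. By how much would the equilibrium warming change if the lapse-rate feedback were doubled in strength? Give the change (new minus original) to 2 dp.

-0.43 °C

Original: g = 0.215, ΔT = 1.35/(1−0.215) = 1.7197 °C.
With doubled lapse-rate: g' = -0.045, ΔT' = 1.35/(1+0.045) = 1.2919 °C.
Change = 1.2919 − 1.7197 = -0.43 °C.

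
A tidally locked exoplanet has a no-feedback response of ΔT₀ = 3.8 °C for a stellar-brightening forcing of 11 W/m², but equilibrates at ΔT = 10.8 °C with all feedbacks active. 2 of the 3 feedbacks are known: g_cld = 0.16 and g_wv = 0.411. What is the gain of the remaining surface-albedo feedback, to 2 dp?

0.08

Amplification A = ΔT/ΔT₀ = 10.8/3.8 = 2.842.
Total gain g = 1 − 1/A = 1 − 1/2.842 = 0.6481.
Known gains sum to 0.16 + 0.411 = 0.571.
g_alb = 0.6481 − 0.571 = 0.08.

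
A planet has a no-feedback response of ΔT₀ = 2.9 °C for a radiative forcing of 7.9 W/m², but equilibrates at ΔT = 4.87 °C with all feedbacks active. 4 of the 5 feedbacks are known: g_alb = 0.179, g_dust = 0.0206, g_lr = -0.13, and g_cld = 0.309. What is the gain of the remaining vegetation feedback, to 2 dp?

Amplification A = ΔT/ΔT₀ = 4.87/2.9 = 1.679.
Total gain g = 1 − 1/A = 1 − 1/1.679 = 0.4044.
Known gains sum to 0.179 + 0.0206 − 0.13 + 0.309 = 0.3786.
g_veg = 0.4044 − 0.3786 = 0.03.

0.03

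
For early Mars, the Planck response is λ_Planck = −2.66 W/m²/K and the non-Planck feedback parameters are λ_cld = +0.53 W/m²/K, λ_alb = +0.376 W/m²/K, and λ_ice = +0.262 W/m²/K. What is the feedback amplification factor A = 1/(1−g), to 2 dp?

Convert to gains: g_cld = 0.53/2.66 = 0.1992; g_alb = 0.376/2.66 = 0.1414; g_ice = 0.262/2.66 = 0.0985.
Total gain g = 0.4391.
A = 1/(1 − 0.4391) = 1.78.

1.78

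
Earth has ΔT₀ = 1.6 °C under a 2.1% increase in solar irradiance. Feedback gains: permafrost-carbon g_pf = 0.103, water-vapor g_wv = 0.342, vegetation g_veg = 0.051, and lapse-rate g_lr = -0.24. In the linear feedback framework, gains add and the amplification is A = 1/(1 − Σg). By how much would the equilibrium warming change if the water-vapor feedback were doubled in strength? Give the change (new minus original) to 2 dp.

1.83 °C

Original: g = 0.256, ΔT = 1.6/(1−0.256) = 2.1505 °C.
With doubled water-vapor: g' = 0.598, ΔT' = 1.6/(1−0.598) = 3.9801 °C.
Change = 3.9801 − 2.1505 = 1.83 °C.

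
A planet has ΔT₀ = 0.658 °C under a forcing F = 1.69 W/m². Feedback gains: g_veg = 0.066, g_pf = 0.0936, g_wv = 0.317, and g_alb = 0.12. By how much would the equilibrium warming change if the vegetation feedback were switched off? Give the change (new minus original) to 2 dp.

-0.23 °C

Original: g = 0.5966, ΔT = 0.658/(1−0.5966) = 1.6311 °C.
Without vegetation: g' = 0.5306, ΔT' = 0.658/(1−0.5306) = 1.4018 °C.
Change = 1.4018 − 1.6311 = -0.23 °C.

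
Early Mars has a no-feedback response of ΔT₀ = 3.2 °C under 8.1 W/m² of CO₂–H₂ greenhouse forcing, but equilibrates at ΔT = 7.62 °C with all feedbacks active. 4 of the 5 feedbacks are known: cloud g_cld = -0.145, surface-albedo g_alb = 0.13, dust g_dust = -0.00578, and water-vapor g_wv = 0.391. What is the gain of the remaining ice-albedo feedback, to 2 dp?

Amplification A = ΔT/ΔT₀ = 7.62/3.2 = 2.381.
Total gain g = 1 − 1/A = 1 − 1/2.381 = 0.58.
Known gains sum to -0.145 + 0.13 − 0.00578 + 0.391 = 0.37022.
g_ice = 0.58 − 0.37022 = 0.21.

0.21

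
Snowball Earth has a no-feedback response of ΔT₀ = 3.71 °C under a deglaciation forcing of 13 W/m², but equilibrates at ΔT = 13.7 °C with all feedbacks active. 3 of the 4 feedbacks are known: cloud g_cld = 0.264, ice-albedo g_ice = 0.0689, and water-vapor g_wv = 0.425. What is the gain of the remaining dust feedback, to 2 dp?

Amplification A = ΔT/ΔT₀ = 13.7/3.71 = 3.693.
Total gain g = 1 − 1/A = 1 − 1/3.693 = 0.7292.
Known gains sum to 0.264 + 0.0689 + 0.425 = 0.7579.
g_dust = 0.7292 − 0.7579 = -0.03.

-0.03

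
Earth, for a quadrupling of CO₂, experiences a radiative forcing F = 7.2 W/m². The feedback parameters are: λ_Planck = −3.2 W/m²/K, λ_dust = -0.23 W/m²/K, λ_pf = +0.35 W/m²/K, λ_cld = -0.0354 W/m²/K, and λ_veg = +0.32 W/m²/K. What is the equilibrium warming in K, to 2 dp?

Net feedback parameter λ = (−3.2) + (-0.23) + (+0.35) + (-0.0354) + (+0.32) = -2.7954 W/m²/K.
ΔT = −F/λ = −7.2/(-2.7954) = 2.58 K.

2.58 K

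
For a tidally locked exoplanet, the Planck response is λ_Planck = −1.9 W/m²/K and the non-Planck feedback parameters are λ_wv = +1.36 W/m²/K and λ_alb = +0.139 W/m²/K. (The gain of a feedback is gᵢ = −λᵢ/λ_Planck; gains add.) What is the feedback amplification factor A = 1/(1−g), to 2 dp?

Convert to gains: g_wv = 1.36/1.9 = 0.7158; g_alb = 0.139/1.9 = 0.07316.
Total gain g = 0.78896.
A = 1/(1 − 0.78896) = 4.74.

4.74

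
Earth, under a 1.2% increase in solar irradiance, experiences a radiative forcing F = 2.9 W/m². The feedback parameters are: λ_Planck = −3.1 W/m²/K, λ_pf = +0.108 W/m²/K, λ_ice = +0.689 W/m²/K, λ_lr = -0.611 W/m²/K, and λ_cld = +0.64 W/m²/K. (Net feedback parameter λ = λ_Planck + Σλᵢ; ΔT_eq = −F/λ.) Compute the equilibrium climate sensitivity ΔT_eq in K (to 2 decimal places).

1.28 K

Net feedback parameter λ = (−3.1) + (+0.108) + (+0.689) + (-0.611) + (+0.64) = -2.274 W/m²/K.
ΔT = −F/λ = −2.9/(-2.274) = 1.28 K.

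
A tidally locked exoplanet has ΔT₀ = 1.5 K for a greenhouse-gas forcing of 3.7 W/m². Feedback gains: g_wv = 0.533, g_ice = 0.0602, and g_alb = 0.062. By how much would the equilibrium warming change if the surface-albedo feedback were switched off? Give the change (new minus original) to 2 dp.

-0.66 K

Original: g = 0.6552, ΔT = 1.5/(1−0.6552) = 4.3503 K.
Without surface-albedo: g' = 0.5932, ΔT' = 1.5/(1−0.5932) = 3.6873 K.
Change = 3.6873 − 4.3503 = -0.66 K.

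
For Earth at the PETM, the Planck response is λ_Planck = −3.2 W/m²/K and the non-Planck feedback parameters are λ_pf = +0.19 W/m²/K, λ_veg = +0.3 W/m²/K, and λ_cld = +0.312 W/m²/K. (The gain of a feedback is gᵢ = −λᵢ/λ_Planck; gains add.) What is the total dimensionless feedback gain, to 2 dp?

0.25

Convert to gains: g_pf = 0.19/3.2 = 0.05937; g_veg = 0.3/3.2 = 0.09375; g_cld = 0.312/3.2 = 0.0975.
Total gain g = 0.25062.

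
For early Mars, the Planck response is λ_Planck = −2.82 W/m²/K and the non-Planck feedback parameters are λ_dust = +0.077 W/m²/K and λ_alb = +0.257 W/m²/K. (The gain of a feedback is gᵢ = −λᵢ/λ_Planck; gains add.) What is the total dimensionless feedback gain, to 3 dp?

Convert to gains: g_dust = 0.077/2.82 = 0.0273; g_alb = 0.257/2.82 = 0.09113.
Total gain g = 0.11843.

0.118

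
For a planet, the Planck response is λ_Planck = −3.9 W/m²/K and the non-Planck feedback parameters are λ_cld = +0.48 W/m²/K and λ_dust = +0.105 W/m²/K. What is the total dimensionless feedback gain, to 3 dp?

0.150

Convert to gains: g_cld = 0.48/3.9 = 0.1231; g_dust = 0.105/3.9 = 0.02692.
Total gain g = 0.15002.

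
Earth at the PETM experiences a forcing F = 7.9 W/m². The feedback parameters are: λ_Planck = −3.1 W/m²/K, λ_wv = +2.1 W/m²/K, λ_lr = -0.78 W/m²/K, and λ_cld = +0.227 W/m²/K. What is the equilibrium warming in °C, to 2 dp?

5.09 °C

Net feedback parameter λ = (−3.1) + (+2.1) + (-0.78) + (+0.227) = -1.553 W/m²/K.
ΔT = −F/λ = −7.9/(-1.553) = 5.09 °C.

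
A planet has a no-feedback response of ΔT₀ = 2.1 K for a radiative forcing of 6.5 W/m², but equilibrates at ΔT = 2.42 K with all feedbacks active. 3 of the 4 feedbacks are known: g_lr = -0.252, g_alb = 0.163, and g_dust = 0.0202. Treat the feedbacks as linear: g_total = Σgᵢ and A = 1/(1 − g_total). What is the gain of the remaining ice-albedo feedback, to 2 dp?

Amplification A = ΔT/ΔT₀ = 2.42/2.1 = 1.152.
Total gain g = 1 − 1/A = 1 − 1/1.152 = 0.1319.
Known gains sum to -0.252 + 0.163 + 0.0202 = -0.0688.
g_ice = 0.1319 + 0.0688 = 0.20.

0.20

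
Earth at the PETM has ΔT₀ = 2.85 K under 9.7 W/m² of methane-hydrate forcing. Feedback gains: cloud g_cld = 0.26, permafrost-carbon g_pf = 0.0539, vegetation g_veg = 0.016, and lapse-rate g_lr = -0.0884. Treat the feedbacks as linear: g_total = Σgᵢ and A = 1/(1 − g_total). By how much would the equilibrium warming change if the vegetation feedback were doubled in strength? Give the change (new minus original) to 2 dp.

0.08 K

Original: g = 0.2415, ΔT = 2.85/(1−0.2415) = 3.7574 K.
With doubled vegetation: g' = 0.2575, ΔT' = 2.85/(1−0.2575) = 3.8384 K.
Change = 3.8384 − 3.7574 = 0.08 K.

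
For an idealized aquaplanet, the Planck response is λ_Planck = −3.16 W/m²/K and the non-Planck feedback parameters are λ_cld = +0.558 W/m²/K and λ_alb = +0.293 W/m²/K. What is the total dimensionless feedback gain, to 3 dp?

0.269

Convert to gains: g_cld = 0.558/3.16 = 0.1766; g_alb = 0.293/3.16 = 0.09272.
Total gain g = 0.26932.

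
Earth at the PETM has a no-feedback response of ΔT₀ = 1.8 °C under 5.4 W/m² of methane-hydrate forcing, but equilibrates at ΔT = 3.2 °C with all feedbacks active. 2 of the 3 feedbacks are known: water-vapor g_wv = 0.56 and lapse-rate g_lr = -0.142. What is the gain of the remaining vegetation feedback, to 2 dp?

Amplification A = ΔT/ΔT₀ = 3.2/1.8 = 1.778.
Total gain g = 1 − 1/A = 1 − 1/1.778 = 0.4376.
Known gains sum to 0.56 − 0.142 = 0.418.
g_veg = 0.4376 − 0.418 = 0.02.

0.02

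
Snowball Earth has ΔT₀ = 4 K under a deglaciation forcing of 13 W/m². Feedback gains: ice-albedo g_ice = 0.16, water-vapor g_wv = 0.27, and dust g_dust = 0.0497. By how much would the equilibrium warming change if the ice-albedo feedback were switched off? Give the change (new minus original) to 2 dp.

Original: g = 0.4797, ΔT = 4/(1−0.4797) = 7.6879 K.
Without ice-albedo: g' = 0.3197, ΔT' = 4/(1−0.3197) = 5.8798 K.
Change = 5.8798 − 7.6879 = -1.81 K.

-1.81 K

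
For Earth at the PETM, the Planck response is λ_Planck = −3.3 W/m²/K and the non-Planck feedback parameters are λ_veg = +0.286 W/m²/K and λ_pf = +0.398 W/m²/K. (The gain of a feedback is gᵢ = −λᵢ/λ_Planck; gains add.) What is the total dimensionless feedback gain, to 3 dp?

0.207

Convert to gains: g_veg = 0.286/3.3 = 0.08667; g_pf = 0.398/3.3 = 0.1206.
Total gain g = 0.20727.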